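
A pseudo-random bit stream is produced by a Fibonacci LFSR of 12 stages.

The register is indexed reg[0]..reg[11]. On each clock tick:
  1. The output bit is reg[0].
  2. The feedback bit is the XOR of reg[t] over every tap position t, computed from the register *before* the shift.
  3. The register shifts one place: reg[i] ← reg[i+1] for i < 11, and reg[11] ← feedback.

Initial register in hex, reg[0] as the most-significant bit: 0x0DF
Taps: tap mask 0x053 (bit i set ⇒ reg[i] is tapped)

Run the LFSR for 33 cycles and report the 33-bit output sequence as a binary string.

tick  register→output (feedback)
  0  000011011111→0 (1)
  1  000110111111→0 (0)
  2  001101111110→0 (1)
  3  011011111101→0 (1)
  4  110111111011→1 (0)
  5  101111110110→1 (1)
  6  011111101101→0 (1)
  7  111111011011→1 (1)
  8  111110110111→1 (0)
  9  111101101110→1 (1)
 10  111011011101→1 (1)
 11  110110111011→1 (0)
 12  101101110110→1 (0)
 13  011011101100→0 (1)
 14  110111011001→1 (1)
 15  101110110011→1 (1)
 16  011101100111→0 (0)
 17  111011001110→1 (1)
 18  110110011101→1 (1)
 19  101100111011→1 (0)
 20  011001110110→0 (0)
 21  110011101100→1 (0)
 22  100111011000→1 (0)
 23  001110110000→0 (0)
 24  011101100000→0 (0)
 25  111011000000→1 (1)
 26  110110000001→1 (1)
 27  101100000011→1 (1)
 28  011000000111→0 (1)
 29  110000001111→1 (0)
 30  100000011110→1 (1)
 31  000000111101→0 (1)
 32  000001111011→0 (1)

000011011111101101110110011101100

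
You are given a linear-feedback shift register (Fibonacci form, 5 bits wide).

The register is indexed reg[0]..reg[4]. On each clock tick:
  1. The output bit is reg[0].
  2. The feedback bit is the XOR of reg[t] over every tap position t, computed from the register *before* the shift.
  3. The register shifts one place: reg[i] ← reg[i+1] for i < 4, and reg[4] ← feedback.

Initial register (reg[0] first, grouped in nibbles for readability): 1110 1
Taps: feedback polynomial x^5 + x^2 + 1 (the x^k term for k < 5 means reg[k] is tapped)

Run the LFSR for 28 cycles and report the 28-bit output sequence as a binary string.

tick  register→output (feedback)
  0  11101→1 (0)
  1  11010→1 (1)
  2  10101→1 (0)
  3  01010→0 (0)
  4  10100→1 (0)
  5  01000→0 (0)
  6  10000→1 (1)
  7  00001→0 (0)
  8  00010→0 (0)
  9  00100→0 (1)
 10  01001→0 (0)
 11  10010→1 (1)
 12  00101→0 (1)
 13  01011→0 (0)
 14  10110→1 (0)
 15  01100→0 (1)
 16  11001→1 (1)
 17  10011→1 (1)
 18  00111→0 (1)
 19  01111→0 (1)
 20  11111→1 (0)
 21  11110→1 (0)
 22  11100→1 (0)
 23  11000→1 (1)
 24  10001→1 (1)
 25  00011→0 (0)
 26  00110→0 (1)
 27  01101→0 (1)

1110101000010010110011111000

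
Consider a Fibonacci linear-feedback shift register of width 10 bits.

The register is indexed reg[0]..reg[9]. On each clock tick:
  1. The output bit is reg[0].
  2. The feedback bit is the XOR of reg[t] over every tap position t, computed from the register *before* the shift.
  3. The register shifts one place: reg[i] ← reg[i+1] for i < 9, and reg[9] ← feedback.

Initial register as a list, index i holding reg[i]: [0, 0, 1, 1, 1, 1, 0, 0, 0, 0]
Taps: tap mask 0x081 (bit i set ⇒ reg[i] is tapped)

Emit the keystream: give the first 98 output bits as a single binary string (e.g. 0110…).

tick  register→output (feedback)
  0  0011110000→0 (0)
  1  0111100000→0 (0)
  2  1111000000→1 (1)
  3  1110000001→1 (1)
  4  1100000011→1 (1)
  5  1000000111→1 (0)
  6  0000001110→0 (1)
  7  0000011101→0 (1)
  8  0000111011→0 (0)
  9  0001110110→0 (1)
 10  0011101101→0 (1)
 11  0111011011→0 (0)
 12  1110110110→1 (0)
 13  1101101100→1 (0)
 14  1011011000→1 (1)
 15  0110110001→0 (0)
 16  1101100010→1 (1)
 17  1011000101→1 (0)
 18  0110001010→0 (0)
 19  1100010100→1 (0)
 20  1000101000→1 (1)
 21  0001010001→0 (0)
 22  0010100010→0 (0)
 23  0101000100→0 (1)
 24  1010001001→1 (1)
 25  0100010011→0 (0)
 26  1000100110→1 (0)
 27  0001001100→0 (1)
 28  0010011001→0 (0)
 29  0100110010→0 (0)
 30  1001100100→1 (0)
 31  0011001000→0 (0)
 32  0110010000→0 (0)
 33  1100100000→1 (1)
 34  1001000001→1 (1)
 35  0010000011→0 (0)
 36  0100000110→0 (1)
 37  1000001101→1 (0)
 38  0000011010→0 (0)
 39  0000110100→0 (1)
 40  0001101001→0 (0)
 41  0011010010→0 (0)
 42  0110100100→0 (1)
 43  1101001001→1 (1)
 44  1010010011→1 (1)
 45  0100100111→0 (1)
 46  1001001111→1 (0)
 47  0010011110→0 (1)
 48  0100111101→0 (1)
 49  1001111011→1 (1)
 50  0011110111→0 (1)
 51  0111101111→0 (1)
 52  1111011111→1 (0)
 53  1110111110→1 (0)
 54  1101111100→1 (0)
 55  1011111000→1 (1)
 56  0111110001→0 (0)
 57  1111100010→1 (1)
 58  1111000101→1 (0)
 59  1110001010→1 (1)
 60  1100010101→1 (0)
 61  1000101010→1 (1)
 62  0001010101→0 (1)
 63  0010101011→0 (0)
 64  0101010110→0 (1)
 65  1010101101→1 (0)
 66  0101011010→0 (0)
 67  1010110100→1 (0)
 68  0101101000→0 (0)
 69  1011010000→1 (1)
 70  0110100001→0 (0)
 71  1101000010→1 (1)
 72  1010000101→1 (0)
 73  0100001010→0 (0)
 74  1000010100→1 (0)
 75  0000101000→0 (0)
 76  0001010000→0 (0)
 77  0010100000→0 (0)
 78  0101000000→0 (0)
 79  1010000000→1 (1)
 80  0100000001→0 (0)
 81  1000000010→1 (1)
 82  0000000101→0 (1)
 83  0000001011→0 (0)
 84  0000010110→0 (1)
 85  0000101101→0 (1)
 86  0001011011→0 (0)
 87  0010110110→0 (1)
 88  0101101101→0 (1)
 89  1011011011→1 (1)
 90  0110110111→0 (1)
 91  1101101111→1 (0)
 92  1011011110→1 (0)
 93  0110111100→0 (1)
 94  1101111001→1 (1)
 95  1011110011→1 (1)
 96  0111100111→0 (1)
 97  1111001111→1 (0)

00111100000011101101100010100010011001000001101001001111011111000101010110100001010000000101101101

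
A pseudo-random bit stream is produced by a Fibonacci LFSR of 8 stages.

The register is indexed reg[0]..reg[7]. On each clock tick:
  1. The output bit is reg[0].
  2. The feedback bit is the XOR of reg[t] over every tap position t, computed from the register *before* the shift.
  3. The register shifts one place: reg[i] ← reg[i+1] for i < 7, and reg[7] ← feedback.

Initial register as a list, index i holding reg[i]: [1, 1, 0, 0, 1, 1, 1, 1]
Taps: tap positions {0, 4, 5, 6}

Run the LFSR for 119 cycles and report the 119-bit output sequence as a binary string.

tick  register→output (feedback)
  0  11001111→1 (0)
  1  10011110→1 (0)
  2  00111100→0 (0)
  3  01111000→0 (1)
  4  11110001→1 (1)
  5  11100011→1 (0)
  6  11000110→1 (1)
  7  10001101→1 (1)
  8  00011011→0 (0)
  9  00110110→0 (0)
 10  01101100→0 (0)
 11  11011000→1 (0)
 12  10110000→1 (1)
 13  01100001→0 (0)
 14  11000010→1 (0)
 15  10000100→1 (0)
 16  00001000→0 (1)
 17  00010001→0 (0)
 18  00100010→0 (1)
 19  01000101→0 (1)
 20  10001011→1 (1)
 21  00010111→0 (0)
 22  00101110→0 (1)
 23  01011101→0 (0)
 24  10111010→1 (1)
 25  01110101→0 (1)
 26  11101011→1 (1)
 27  11010111→1 (1)
 28  10101111→1 (0)
 29  01011110→0 (1)
 30  10111101→1 (1)
 31  01111011→0 (0)
 32  11110110→1 (1)
 33  11101101→1 (1)
 34  11011011→1 (1)
 35  10110111→1 (1)
 36  01101111→0 (1)
 37  11011111→1 (0)
 38  10111110→1 (0)
 39  01111100→0 (0)
 40  11111000→1 (0)
 41  11110000→1 (1)
 42  11100001→1 (1)
 43  11000011→1 (0)
 44  10000110→1 (1)
 45  00001101→0 (0)
 46  00011010→0 (0)
 47  00110100→0 (1)
 48  01101001→0 (1)
 49  11010011→1 (0)
 50  10100110→1 (1)
 51  01001101→0 (0)
 52  10011010→1 (1)
 53  00110101→0 (1)
 54  01101011→0 (0)
 55  11010110→1 (1)
 56  10101101→1 (1)
 57  01011011→0 (0)
 58  10110110→1 (1)
 59  01101101→0 (0)
 60  11011010→1 (1)
 61  10110101→1 (0)
 62  01101010→0 (0)
 63  11010100→1 (0)
 64  10101000→1 (0)
 65  01010000→0 (0)
 66  10100000→1 (1)
 67  01000001→0 (0)
 68  10000010→1 (0)
 69  00000100→0 (1)
 70  00001001→0 (1)
 71  00010011→0 (1)
 72  00100111→0 (0)
 73  01001110→0 (1)
 74  10011101→1 (1)
 75  00111011→0 (0)
 76  01110110→0 (0)
 77  11101100→1 (1)
 78  11011001→1 (0)
 79  10110010→1 (0)
 80  01100100→0 (1)
 81  11001001→1 (0)
 82  10010010→1 (0)
 83  00100100→0 (1)
 84  01001001→0 (1)
 85  10010011→1 (0)
 86  00100110→0 (0)
 87  01001100→0 (0)
 88  10011000→1 (0)
 89  00110000→0 (0)
 90  01100000→0 (0)
 91  11000000→1 (1)
 92  10000001→1 (1)
 93  00000011→0 (1)
 94  00000111→0 (0)
 95  00001110→0 (1)
 96  00011101→0 (0)
 97  00111010→0 (0)
 98  01110100→0 (1)
 99  11101001→1 (0)
100  11010010→1 (0)
101  10100100→1 (0)
102  01001000→0 (1)
103  10010001→1 (1)
104  00100011→0 (1)
105  01000111→0 (0)
106  10001110→1 (0)
107  00011100→0 (0)
108  00111000→0 (1)
109  01110001→0 (0)
110  11100010→1 (0)
111  11000100→1 (0)
112  10001000→1 (0)
113  00010000→0 (0)
114  00100000→0 (0)
115  01000000→0 (0)
116  10000000→1 (1)
117  00000001→0 (0)
118  00000010→0 (1)

11001111000110110000100010111010111101101111100001101001101011011010100000100111011001001001100000011101001000111000100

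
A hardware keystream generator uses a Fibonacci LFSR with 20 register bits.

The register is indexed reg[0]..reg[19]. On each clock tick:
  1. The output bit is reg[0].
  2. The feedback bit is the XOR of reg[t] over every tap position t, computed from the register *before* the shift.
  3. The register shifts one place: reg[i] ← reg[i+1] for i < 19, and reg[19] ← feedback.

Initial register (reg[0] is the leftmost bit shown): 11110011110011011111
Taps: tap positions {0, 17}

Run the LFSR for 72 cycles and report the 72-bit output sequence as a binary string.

111100111100110111110001000111110011100000010011100000111111111011100100

tick  register→output (feedback)
  0  11110011110011011111→1 (0)
  1  11100111100110111110→1 (0)
  2  11001111001101111100→1 (0)
  3  10011110011011111000→1 (1)
  4  00111100110111110001→0 (0)
  5  01111001101111100010→0 (0)
  6  11110011011111000100→1 (0)
  7  11100110111110001000→1 (1)
  8  11001101111100010001→1 (1)
  9  10011011111000100011→1 (1)
 10  00110111110001000111→0 (1)
 11  01101111100010001111→0 (1)
 12  11011111000100011111→1 (0)
 13  10111110001000111110→1 (0)
 14  01111100010001111100→0 (1)
 15  11111000100011111001→1 (1)
 16  11110001000111110011→1 (1)
 17  11100010001111100111→1 (0)
 18  11000100011111001110→1 (0)
 19  10001000111110011100→1 (0)
 20  00010001111100111000→0 (0)
 21  00100011111001110000→0 (0)
 22  01000111110011100000→0 (0)
 23  10001111100111000000→1 (1)
 24  00011111001110000001→0 (0)
 25  00111110011100000010→0 (0)
 26  01111100111000000100→0 (1)
 27  11111001110000001001→1 (1)
 28  11110011100000010011→1 (1)
 29  11100111000000100111→1 (0)
 30  11001110000001001110→1 (0)
 31  10011100000010011100→1 (0)
 32  00111000000100111000→0 (0)
 33  01110000001001110000→0 (0)
 34  11100000010011100000→1 (1)
 35  11000000100111000001→1 (1)
 36  10000001001110000011→1 (1)
 37  00000010011100000111→0 (1)
 38  00000100111000001111→0 (1)
 39  00001001110000011111→0 (1)
 40  00010011100000111111→0 (1)
 41  00100111000001111111→0 (1)
 42  01001110000011111111→0 (1)
 43  10011100000111111111→1 (0)
 44  00111000001111111110→0 (1)
 45  01110000011111111101→0 (1)
 46  11100000111111111011→1 (1)
 47  11000001111111110111→1 (0)
 48  10000011111111101110→1 (0)
 49  00000111111111011100→0 (1)
 50  00001111111110111001→0 (0)
 51  00011111111101110010→0 (0)
 52  00111111111011100100→0 (1)
 53  01111111110111001001→0 (0)
 54  11111111101110010010→1 (1)
 55  11111111011100100101→1 (0)
 56  11111110111001001010→1 (1)
 57  11111101110010010101→1 (0)
 58  11111011100100101010→1 (1)
 59  11110111001001010101→1 (0)
 60  11101110010010101010→1 (1)
 61  11011100100101010101→1 (0)
 62  10111001001010101010→1 (1)
 63  01110010010101010101→0 (1)
 64  11100100101010101011→1 (1)
 65  11001001010101010111→1 (0)
 66  10010010101010101110→1 (0)
 67  00100101010101011100→0 (1)
 68  01001010101010111001→0 (0)
 69  10010101010101110010→1 (1)
 70  00101010101011100101→0 (1)
 71  01010101010111001011→0 (0)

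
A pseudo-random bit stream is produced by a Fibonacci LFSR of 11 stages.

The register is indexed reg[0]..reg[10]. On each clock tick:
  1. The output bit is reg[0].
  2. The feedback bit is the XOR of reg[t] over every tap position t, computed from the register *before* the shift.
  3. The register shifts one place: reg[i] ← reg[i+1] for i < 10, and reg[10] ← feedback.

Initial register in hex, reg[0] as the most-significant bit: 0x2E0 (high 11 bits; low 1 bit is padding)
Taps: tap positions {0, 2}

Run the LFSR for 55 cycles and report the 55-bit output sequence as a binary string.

k : reg_k → out_k, fb_k
0: 00101110000 → 0, fb=1
1: 01011100001 → 0, fb=0
2: 10111000010 → 1, fb=0
3: 01110000100 → 0, fb=1
4: 11100001001 → 1, fb=0
5: 11000010010 → 1, fb=1
6: 10000100101 → 1, fb=1
7: 00001001011 → 0, fb=0
8: 00010010110 → 0, fb=0
9: 00100101100 → 0, fb=1
10: 01001011001 → 0, fb=0
11: 10010110010 → 1, fb=1
12: 00101100101 → 0, fb=1
13: 01011001011 → 0, fb=0
14: 10110010110 → 1, fb=0
15: 01100101100 → 0, fb=1
16: 11001011001 → 1, fb=1
17: 10010110011 → 1, fb=1
18: 00101100111 → 0, fb=1
19: 01011001111 → 0, fb=0
20: 10110011110 → 1, fb=0
21: 01100111100 → 0, fb=1
22: 11001111001 → 1, fb=1
23: 10011110011 → 1, fb=1
24: 00111100111 → 0, fb=1
25: 01111001111 → 0, fb=1
26: 11110011111 → 1, fb=0
27: 11100111110 → 1, fb=0
28: 11001111100 → 1, fb=1
29: 10011111001 → 1, fb=1
30: 00111110011 → 0, fb=1
31: 01111100111 → 0, fb=1
32: 11111001111 → 1, fb=0
33: 11110011110 → 1, fb=0
34: 11100111100 → 1, fb=0
35: 11001111000 → 1, fb=1
36: 10011110001 → 1, fb=1
37: 00111100011 → 0, fb=1
38: 01111000111 → 0, fb=1
39: 11110001111 → 1, fb=0
40: 11100011110 → 1, fb=0
41: 11000111100 → 1, fb=1
42: 10001111001 → 1, fb=1
43: 00011110011 → 0, fb=0
44: 00111100110 → 0, fb=1
45: 01111001101 → 0, fb=1
46: 11110011011 → 1, fb=0
47: 11100110110 → 1, fb=0
48: 11001101100 → 1, fb=1
49: 10011011001 → 1, fb=1
50: 00110110011 → 0, fb=1
51: 01101100111 → 0, fb=1
52: 11011001111 → 1, fb=1
53: 10110011111 → 1, fb=0
54: 01100111110 → 0, fb=1

0010111000010010110010110011110011111001111000111100110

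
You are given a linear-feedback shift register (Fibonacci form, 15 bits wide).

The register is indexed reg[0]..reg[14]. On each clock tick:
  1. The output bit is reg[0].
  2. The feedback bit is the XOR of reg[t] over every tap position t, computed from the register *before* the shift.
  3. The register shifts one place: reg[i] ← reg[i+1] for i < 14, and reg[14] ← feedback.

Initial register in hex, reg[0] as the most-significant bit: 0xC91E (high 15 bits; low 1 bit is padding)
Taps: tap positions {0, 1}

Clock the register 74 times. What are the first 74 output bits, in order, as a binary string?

k : reg_k → out_k, fb_k
0: 110010010001111 → 1, fb=0
1: 100100100011110 → 1, fb=1
2: 001001000111101 → 0, fb=0
3: 010010001111010 → 0, fb=1
4: 100100011110101 → 1, fb=1
5: 001000111101011 → 0, fb=0
6: 010001111010110 → 0, fb=1
7: 100011110101101 → 1, fb=1
8: 000111101011011 → 0, fb=0
9: 001111010110110 → 0, fb=0
10: 011110101101100 → 0, fb=1
11: 111101011011001 → 1, fb=0
12: 111010110110010 → 1, fb=0
13: 110101101100100 → 1, fb=0
14: 101011011001000 → 1, fb=1
15: 010110110010001 → 0, fb=1
16: 101101100100011 → 1, fb=1
17: 011011001000111 → 0, fb=1
18: 110110010001111 → 1, fb=0
19: 101100100011110 → 1, fb=1
20: 011001000111101 → 0, fb=1
21: 110010001111011 → 1, fb=0
22: 100100011110110 → 1, fb=1
23: 001000111101101 → 0, fb=0
24: 010001111011010 → 0, fb=1
25: 100011110110101 → 1, fb=1
26: 000111101101011 → 0, fb=0
27: 001111011010110 → 0, fb=0
28: 011110110101100 → 0, fb=1
29: 111101101011001 → 1, fb=0
30: 111011010110010 → 1, fb=0
31: 110110101100100 → 1, fb=0
32: 101101011001000 → 1, fb=1
33: 011010110010001 → 0, fb=1
34: 110101100100011 → 1, fb=0
35: 101011001000110 → 1, fb=1
36: 010110010001101 → 0, fb=1
37: 101100100011011 → 1, fb=1
38: 011001000110111 → 0, fb=1
39: 110010001101111 → 1, fb=0
40: 100100011011110 → 1, fb=1
41: 001000110111101 → 0, fb=0
42: 010001101111010 → 0, fb=1
43: 100011011110101 → 1, fb=1
44: 000110111101011 → 0, fb=0
45: 001101111010110 → 0, fb=0
46: 011011110101100 → 0, fb=1
47: 110111101011001 → 1, fb=0
48: 101111010110010 → 1, fb=1
49: 011110101100101 → 0, fb=1
50: 111101011001011 → 1, fb=0
51: 111010110010110 → 1, fb=0
52: 110101100101100 → 1, fb=0
53: 101011001011000 → 1, fb=1
54: 010110010110001 → 0, fb=1
55: 101100101100011 → 1, fb=1
56: 011001011000111 → 0, fb=1
57: 110010110001111 → 1, fb=0
58: 100101100011110 → 1, fb=1
59: 001011000111101 → 0, fb=0
60: 010110001111010 → 0, fb=1
61: 101100011110101 → 1, fb=1
62: 011000111101011 → 0, fb=1
63: 110001111010111 → 1, fb=0
64: 100011110101110 → 1, fb=1
65: 000111101011101 → 0, fb=0
66: 001111010111010 → 0, fb=0
67: 011110101110100 → 0, fb=1
68: 111101011101001 → 1, fb=0
69: 111010111010010 → 1, fb=0
70: 110101110100100 → 1, fb=0
71: 101011101001000 → 1, fb=1
72: 010111010010001 → 0, fb=1
73: 101110100100011 → 1, fb=1

11001001000111101011011001000111101101011001000110111101011001011000111101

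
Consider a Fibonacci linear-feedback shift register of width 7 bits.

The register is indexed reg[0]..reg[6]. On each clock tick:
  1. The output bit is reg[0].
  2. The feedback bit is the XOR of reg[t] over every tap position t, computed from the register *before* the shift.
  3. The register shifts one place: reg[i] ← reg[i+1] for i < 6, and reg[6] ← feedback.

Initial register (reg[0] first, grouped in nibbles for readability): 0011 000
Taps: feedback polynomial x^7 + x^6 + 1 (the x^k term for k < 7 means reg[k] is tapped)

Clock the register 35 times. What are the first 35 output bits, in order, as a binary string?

00110000010000001111111010101001100

k : reg_k → out_k, fb_k
0: 0011000 → 0, fb=0
1: 0110000 → 0, fb=0
2: 1100000 → 1, fb=1
3: 1000001 → 1, fb=0
4: 0000010 → 0, fb=0
5: 0000100 → 0, fb=0
6: 0001000 → 0, fb=0
7: 0010000 → 0, fb=0
8: 0100000 → 0, fb=0
9: 1000000 → 1, fb=1
10: 0000001 → 0, fb=1
11: 0000011 → 0, fb=1
12: 0000111 → 0, fb=1
13: 0001111 → 0, fb=1
14: 0011111 → 0, fb=1
15: 0111111 → 0, fb=1
16: 1111111 → 1, fb=0
17: 1111110 → 1, fb=1
18: 1111101 → 1, fb=0
19: 1111010 → 1, fb=1
20: 1110101 → 1, fb=0
21: 1101010 → 1, fb=1
22: 1010101 → 1, fb=0
23: 0101010 → 0, fb=0
24: 1010100 → 1, fb=1
25: 0101001 → 0, fb=1
26: 1010011 → 1, fb=0
27: 0100110 → 0, fb=0
28: 1001100 → 1, fb=1
29: 0011001 → 0, fb=1
30: 0110011 → 0, fb=1
31: 1100111 → 1, fb=0
32: 1001110 → 1, fb=1
33: 0011101 → 0, fb=1
34: 0111011 → 0, fb=1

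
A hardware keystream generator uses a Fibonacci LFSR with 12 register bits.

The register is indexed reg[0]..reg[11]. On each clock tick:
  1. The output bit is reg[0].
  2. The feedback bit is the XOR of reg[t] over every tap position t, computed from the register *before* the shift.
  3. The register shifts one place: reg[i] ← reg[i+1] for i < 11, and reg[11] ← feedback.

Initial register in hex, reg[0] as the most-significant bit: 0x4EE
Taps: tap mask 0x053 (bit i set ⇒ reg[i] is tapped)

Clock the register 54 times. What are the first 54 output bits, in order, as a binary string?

010011101110100001111010000110101001001000100001110000

k : reg_k → out_k, fb_k
0: 010011101110 → 0, fb=1
1: 100111011101 → 1, fb=0
2: 001110111010 → 0, fb=0
3: 011101110100 → 0, fb=0
4: 111011101000 → 1, fb=0
5: 110111010000 → 1, fb=1
6: 101110100001 → 1, fb=1
7: 011101000011 → 0, fb=1
8: 111010000111 → 1, fb=1
9: 110100001111 → 1, fb=0
10: 101000011110 → 1, fb=1
11: 010000111101 → 0, fb=0
12: 100001111010 → 1, fb=0
13: 000011110100 → 0, fb=0
14: 000111101000 → 0, fb=0
15: 001111010000 → 0, fb=1
16: 011110100001 → 0, fb=1
17: 111101000011 → 1, fb=0
18: 111010000110 → 1, fb=1
19: 110100001101 → 1, fb=0
20: 101000011010 → 1, fb=1
21: 010000110101 → 0, fb=0
22: 100001101010 → 1, fb=0
23: 000011010100 → 0, fb=1
24: 000110101001 → 0, fb=0
25: 001101010010 → 0, fb=0
26: 011010100100 → 0, fb=1
27: 110101001001 → 1, fb=0
28: 101010010010 → 1, fb=0
29: 010100100100 → 0, fb=0
30: 101001001000 → 1, fb=1
31: 010010010001 → 0, fb=0
32: 100100100010 → 1, fb=0
33: 001001000100 → 0, fb=0
34: 010010001000 → 0, fb=0
35: 100100010000 → 1, fb=1
36: 001000100001 → 0, fb=1
37: 010001000011 → 0, fb=1
38: 100010000111 → 1, fb=0
39: 000100001110 → 0, fb=0
40: 001000011100 → 0, fb=0
41: 010000111000 → 0, fb=0
42: 100001110000 → 1, fb=0
43: 000011100000 → 0, fb=0
44: 000111000000 → 0, fb=1
45: 001110000001 → 0, fb=1
46: 011100000011 → 0, fb=1
47: 111000000111 → 1, fb=0
48: 110000001110 → 1, fb=0
49: 100000011100 → 1, fb=1
50: 000000111001 → 0, fb=1
51: 000001110011 → 0, fb=1
52: 000011100111 → 0, fb=0
53: 000111001110 → 0, fb=1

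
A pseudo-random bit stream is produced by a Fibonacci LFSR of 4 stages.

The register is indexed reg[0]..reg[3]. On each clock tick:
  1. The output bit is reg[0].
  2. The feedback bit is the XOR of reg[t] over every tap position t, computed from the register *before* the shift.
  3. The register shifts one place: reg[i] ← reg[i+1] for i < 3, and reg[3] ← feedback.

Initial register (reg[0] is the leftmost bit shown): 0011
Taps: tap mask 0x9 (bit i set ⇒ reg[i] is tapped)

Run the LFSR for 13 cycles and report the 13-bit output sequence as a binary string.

0011110101100

k : reg_k → out_k, fb_k
0: 0011 → 0, fb=1
1: 0111 → 0, fb=1
2: 1111 → 1, fb=0
3: 1110 → 1, fb=1
4: 1101 → 1, fb=0
5: 1010 → 1, fb=1
6: 0101 → 0, fb=1
7: 1011 → 1, fb=0
8: 0110 → 0, fb=0
9: 1100 → 1, fb=1
10: 1001 → 1, fb=0
11: 0010 → 0, fb=0
12: 0100 → 0, fb=0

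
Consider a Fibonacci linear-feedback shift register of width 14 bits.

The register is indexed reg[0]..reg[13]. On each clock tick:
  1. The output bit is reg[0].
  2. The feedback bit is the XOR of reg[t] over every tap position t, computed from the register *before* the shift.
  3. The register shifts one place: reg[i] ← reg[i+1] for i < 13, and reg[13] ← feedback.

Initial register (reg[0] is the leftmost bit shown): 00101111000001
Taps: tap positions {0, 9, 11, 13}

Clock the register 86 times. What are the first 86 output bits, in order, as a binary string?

00101111000001111010011010101011001110000100010001110111100101010110111101111110111001

step | reg (before) | out | fb
   0 | 00101111000001 | 0 | 1
   1 | 01011110000011 | 0 | 1
   2 | 10111100000111 | 1 | 1
   3 | 01111000001111 | 0 | 0
   4 | 11110000011110 | 1 | 1
   5 | 11100000111101 | 1 | 0
   6 | 11000001111010 | 1 | 0
   7 | 10000011110100 | 1 | 1
   8 | 00000111101001 | 0 | 1
   9 | 00001111010011 | 0 | 0
  10 | 00011110100110 | 0 | 1
  11 | 00111101001101 | 0 | 0
  12 | 01111010011010 | 0 | 1
  13 | 11110100110101 | 1 | 0
  14 | 11101001101010 | 1 | 1
  15 | 11010011010101 | 1 | 0
  16 | 10100110101010 | 1 | 1
  17 | 01001101010101 | 0 | 1
  18 | 10011010101011 | 1 | 0
  19 | 00110101010110 | 0 | 0
  20 | 01101010101100 | 0 | 1
  21 | 11010101011001 | 1 | 1
  22 | 10101010110011 | 1 | 1
  23 | 01010101100111 | 0 | 0
  24 | 10101011001110 | 1 | 0
  25 | 01010110011100 | 0 | 0
  26 | 10101100111000 | 1 | 0
  27 | 01011001110000 | 0 | 1
  28 | 10110011100001 | 1 | 0
  29 | 01100111000010 | 0 | 0
  30 | 11001110000100 | 1 | 0
  31 | 10011100001000 | 1 | 1
  32 | 00111000010001 | 0 | 0
  33 | 01110000100010 | 0 | 0
  34 | 11100001000100 | 1 | 0
  35 | 11000010001000 | 1 | 1
  36 | 10000100010001 | 1 | 1
  37 | 00001000100011 | 0 | 1
  38 | 00010001000111 | 0 | 0
  39 | 00100010001110 | 0 | 1
  40 | 01000100011101 | 0 | 1
  41 | 10001000111011 | 1 | 1
  42 | 00010001110111 | 0 | 1
  43 | 00100011101111 | 0 | 0
  44 | 01000111011110 | 0 | 0
  45 | 10001110111100 | 1 | 1
  46 | 00011101111001 | 0 | 0
  47 | 00111011110010 | 0 | 1
  48 | 01110111100101 | 0 | 0
  49 | 11101111001010 | 1 | 1
  50 | 11011110010101 | 1 | 0
  51 | 10111100101010 | 1 | 1
  52 | 01111001010101 | 0 | 1
  53 | 11110010101011 | 1 | 0
  54 | 11100101010110 | 1 | 1
  55 | 11001010101101 | 1 | 1
  56 | 10010101011011 | 1 | 1
  57 | 00101010110111 | 0 | 1
  58 | 01010101101111 | 0 | 0
  59 | 10101011011110 | 1 | 1
  60 | 01010110111101 | 0 | 1
  61 | 10101101111011 | 1 | 1
  62 | 01011011110111 | 0 | 1
  63 | 10110111101111 | 1 | 1
  64 | 01101111011111 | 0 | 1
  65 | 11011110111111 | 1 | 0
  66 | 10111101111110 | 1 | 1
  67 | 01111011111101 | 0 | 1
  68 | 11110111111011 | 1 | 1
  69 | 11101111110111 | 1 | 0
  70 | 11011111101110 | 1 | 0
  71 | 10111111011100 | 1 | 1
  72 | 01111110111001 | 0 | 0
  73 | 11111101110010 | 1 | 0
  74 | 11111011100100 | 1 | 0
  75 | 11110111001000 | 1 | 1
  76 | 11101110010001 | 1 | 1
  77 | 11011100100011 | 1 | 0
  78 | 10111001000110 | 1 | 0
  79 | 01110010001100 | 0 | 1
  80 | 11100100011001 | 1 | 1
  81 | 11001000110011 | 1 | 1
  82 | 10010001100111 | 1 | 1
  83 | 00100011001111 | 0 | 0
  84 | 01000110011110 | 0 | 0
  85 | 10001100111100 | 1 | 1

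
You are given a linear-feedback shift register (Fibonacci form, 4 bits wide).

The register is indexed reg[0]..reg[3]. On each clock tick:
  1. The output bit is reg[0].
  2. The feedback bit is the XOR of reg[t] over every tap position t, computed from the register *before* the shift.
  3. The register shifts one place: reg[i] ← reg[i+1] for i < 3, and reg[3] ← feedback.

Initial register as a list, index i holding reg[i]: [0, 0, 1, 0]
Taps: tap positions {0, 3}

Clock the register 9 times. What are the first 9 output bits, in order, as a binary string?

001000111

k : reg_k → out_k, fb_k
0: 0010 → 0, fb=0
1: 0100 → 0, fb=0
2: 1000 → 1, fb=1
3: 0001 → 0, fb=1
4: 0011 → 0, fb=1
5: 0111 → 0, fb=1
6: 1111 → 1, fb=0
7: 1110 → 1, fb=1
8: 1101 → 1, fb=0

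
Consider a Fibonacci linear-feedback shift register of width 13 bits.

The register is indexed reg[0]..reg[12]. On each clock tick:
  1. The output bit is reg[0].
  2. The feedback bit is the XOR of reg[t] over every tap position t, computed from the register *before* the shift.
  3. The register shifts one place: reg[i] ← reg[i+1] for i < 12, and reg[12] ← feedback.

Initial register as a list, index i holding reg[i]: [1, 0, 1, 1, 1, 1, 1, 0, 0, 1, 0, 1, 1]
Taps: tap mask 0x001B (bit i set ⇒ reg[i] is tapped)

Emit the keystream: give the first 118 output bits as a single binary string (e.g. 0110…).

tick  register→output (feedback)
  0  1011111001011→1 (1)
  1  0111110010111→0 (1)
  2  1111100101111→1 (0)
  3  1111001011110→1 (1)
  4  1110010111101→1 (0)
  5  1100101111010→1 (1)
  6  1001011110101→1 (0)
  7  0010111101010→0 (1)
  8  0101111010101→0 (1)
  9  1011110101011→1 (1)
 10  0111101010111→0 (1)
 11  1111010101111→1 (1)
 12  1110101011111→1 (1)
 13  1101010111111→1 (1)
 14  1010101111111→1 (0)
 15  0101011111110→0 (0)
 16  1010111111100→1 (0)
 17  0101111111000→0 (1)
 18  1011111110001→1 (1)
 19  0111111100011→0 (1)
 20  1111111000111→1 (0)
 21  1111110001110→1 (0)
 22  1111100011100→1 (0)
 23  1111000111000→1 (1)
 24  1110001110001→1 (0)
 25  1100011100010→1 (0)
 26  1000111000100→1 (0)
 27  0001110001000→0 (0)
 28  0011100010000→0 (0)
 29  0111000100000→0 (0)
 30  1110001000000→1 (0)
 31  1100010000000→1 (0)
 32  1000100000000→1 (0)
 33  0001000000000→0 (1)
 34  0010000000001→0 (0)
 35  0100000000010→0 (1)
 36  1000000000101→1 (1)
 37  0000000001011→0 (0)
 38  0000000010110→0 (0)
 39  0000000101100→0 (0)
 40  0000001011000→0 (0)
 41  0000010110000→0 (0)
 42  0000101100000→0 (1)
 43  0001011000001→0 (1)
 44  0010110000011→0 (1)
 45  0101100000111→0 (1)
 46  1011000001111→1 (0)
 47  0110000011110→0 (1)
 48  1100000111101→1 (0)
 49  1000001111010→1 (1)
 50  0000011110101→0 (0)
 51  0000111101010→0 (1)
 52  0001111010101→0 (0)
 53  0011110101010→0 (0)
 54  0111101010100→0 (1)
 55  1111010101001→1 (1)
 56  1110101010011→1 (1)
 57  1101010100111→1 (1)
 58  1010101001111→1 (0)
 59  0101010011110→0 (0)
 60  1010100111100→1 (0)
 61  0101001111000→0 (0)
 62  1010011110000→1 (1)
 63  0100111100001→0 (0)
 64  1001111000010→1 (1)
 65  0011110000101→0 (0)
 66  0111100001010→0 (1)
 67  1111000010101→1 (1)
 68  1110000101011→1 (0)
 69  1100001010110→1 (0)
 70  1000010101100→1 (1)
 71  0000101011001→0 (1)
 72  0001010110011→0 (1)
 73  0010101100111→0 (1)
 74  0101011001111→0 (0)
 75  1010110011110→1 (0)
 76  0101100111100→0 (1)
 77  1011001111001→1 (0)
 78  0110011110010→0 (1)
 79  1100111100101→1 (1)
 80  1001111001011→1 (1)
 81  0011110010111→0 (0)
 82  0111100101110→0 (1)
 83  1111001011101→1 (1)
 84  1110010111011→1 (0)
 85  1100101110110→1 (1)
 86  1001011101101→1 (0)
 87  0010111011010→0 (1)
 88  0101110110101→0 (1)
 89  1011101101011→1 (1)
 90  0111011010111→0 (0)
 91  1110110101110→1 (1)
 92  1101101011101→1 (0)
 93  1011010111010→1 (0)
 94  0110101110100→0 (0)
 95  1101011101000→1 (1)
 96  1010111010001→1 (0)
 97  0101110100010→0 (1)
 98  1011101000101→1 (1)
 99  0111010001011→0 (0)
100  1110100010110→1 (1)
101  1101000101101→1 (1)
102  1010001011011→1 (1)
103  0100010110111→0 (1)
104  1000101101111→1 (0)
105  0001011011110→0 (1)
106  0010110111101→0 (1)
107  0101101111011→0 (1)
108  1011011110111→1 (0)
109  0110111101110→0 (0)
110  1101111011100→1 (0)
111  1011110111000→1 (1)
112  0111101110001→0 (1)
113  1111011100011→1 (1)
114  1110111000111→1 (1)
115  1101110001111→1 (0)
116  1011100011110→1 (1)
117  0111000111101→0 (0)

1011111001011110101011111110001110001000000000101100000111101010100111100001010110011110010111011010111010001011011110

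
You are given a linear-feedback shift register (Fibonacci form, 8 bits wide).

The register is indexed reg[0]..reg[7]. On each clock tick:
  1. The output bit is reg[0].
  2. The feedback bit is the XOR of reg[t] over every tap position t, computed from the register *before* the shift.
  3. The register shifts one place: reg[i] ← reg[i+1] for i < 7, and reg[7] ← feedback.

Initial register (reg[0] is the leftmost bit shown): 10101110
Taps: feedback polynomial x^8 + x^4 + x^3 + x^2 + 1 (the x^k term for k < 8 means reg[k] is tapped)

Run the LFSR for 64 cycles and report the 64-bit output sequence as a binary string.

k : reg_k → out_k, fb_k
0: 10101110 → 1, fb=1
1: 01011101 → 0, fb=0
2: 10111010 → 1, fb=0
3: 01110100 → 0, fb=0
4: 11101000 → 1, fb=1
5: 11010001 → 1, fb=0
6: 10100010 → 1, fb=0
7: 01000100 → 0, fb=0
8: 10001000 → 1, fb=0
9: 00010000 → 0, fb=1
10: 00100001 → 0, fb=1
11: 01000011 → 0, fb=0
12: 10000110 → 1, fb=1
13: 00001101 → 0, fb=1
14: 00011011 → 0, fb=0
15: 00110110 → 0, fb=0
16: 01101100 → 0, fb=0
17: 11011000 → 1, fb=1
18: 10110001 → 1, fb=1
19: 01100011 → 0, fb=1
20: 11000111 → 1, fb=1
21: 10001111 → 1, fb=0
22: 00011110 → 0, fb=0
23: 00111100 → 0, fb=1
24: 01111001 → 0, fb=1
25: 11110011 → 1, fb=1
26: 11100111 → 1, fb=0
27: 11001110 → 1, fb=0
28: 10011100 → 1, fb=1
29: 00111001 → 0, fb=1
30: 01110011 → 0, fb=0
31: 11100110 → 1, fb=0
32: 11001100 → 1, fb=0
33: 10011000 → 1, fb=1
34: 00110001 → 0, fb=0
35: 01100010 → 0, fb=1
36: 11000101 → 1, fb=1
37: 10001011 → 1, fb=0
38: 00010110 → 0, fb=1
39: 00101101 → 0, fb=0
40: 01011010 → 0, fb=0
41: 10110100 → 1, fb=1
42: 01101001 → 0, fb=0
43: 11010010 → 1, fb=0
44: 10100100 → 1, fb=0
45: 01001000 → 0, fb=1
46: 10010001 → 1, fb=0
47: 00100010 → 0, fb=1
48: 01000101 → 0, fb=0
49: 10001010 → 1, fb=0
50: 00010100 → 0, fb=1
51: 00101001 → 0, fb=0
52: 01010010 → 0, fb=1
53: 10100101 → 1, fb=0
54: 01001010 → 0, fb=1
55: 10010101 → 1, fb=0
56: 00101010 → 0, fb=0
57: 01010100 → 0, fb=1
58: 10101001 → 1, fb=1
59: 01010011 → 0, fb=1
60: 10100111 → 1, fb=0
61: 01001110 → 0, fb=1
62: 10011101 → 1, fb=1
63: 00111011 → 0, fb=1

1010111010001000011011000111100111001100010110100100010100101010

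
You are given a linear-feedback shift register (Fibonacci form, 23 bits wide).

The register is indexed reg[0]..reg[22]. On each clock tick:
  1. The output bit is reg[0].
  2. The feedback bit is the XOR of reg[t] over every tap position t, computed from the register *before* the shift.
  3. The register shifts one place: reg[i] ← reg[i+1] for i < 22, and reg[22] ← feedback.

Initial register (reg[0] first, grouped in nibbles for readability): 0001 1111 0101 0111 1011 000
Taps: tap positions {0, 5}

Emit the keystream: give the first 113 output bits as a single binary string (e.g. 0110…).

00011111010101111011000111101011010000110001100100000110010000000111001110011100100111000000000000011110001110000

tick  register→output (feedback)
  0  00011111010101111011000→0 (1)
  1  00111110101011110110001→0 (1)
  2  01111101010111101100011→0 (1)
  3  11111010101111011000111→1 (1)
  4  11110101011110110001111→1 (0)
  5  11101010111101100011110→1 (1)
  6  11010101111011000111101→1 (0)
  7  10101011110110001111010→1 (1)
  8  01010111101100011110101→0 (1)
  9  10101111011000111101011→1 (0)
 10  01011110110001111010110→0 (1)
 11  10111101100011110101101→1 (0)
 12  01111011000111101011010→0 (0)
 13  11110110001111010110100→1 (0)
 14  11101100011110101101000→1 (0)
 15  11011000111101011010000→1 (1)
 16  10110001111010110100001→1 (1)
 17  01100011110101101000011→0 (0)
 18  11000111101011010000110→1 (0)
 19  10001111010110100001100→1 (0)
 20  00011110101101000011000→0 (1)
 21  00111101011010000110001→0 (1)
 22  01111010110100001100011→0 (0)
 23  11110101101000011000110→1 (0)
 24  11101011010000110001100→1 (1)
 25  11010110100001100011001→1 (0)
 26  10101101000011000110010→1 (0)
 27  01011010000110001100100→0 (0)
 28  10110100001100011001000→1 (0)
 29  01101000011000110010000→0 (0)
 30  11010000110001100100000→1 (1)
 31  10100001100011001000001→1 (1)
 32  01000011000110010000011→0 (0)
 33  10000110001100100000110→1 (0)
 34  00001100011001000001100→0 (1)
 35  00011000110010000011001→0 (0)
 36  00110001100100000110010→0 (0)
 37  01100011001000001100100→0 (0)
 38  11000110010000011001000→1 (0)
 39  10001100100000110010000→1 (0)
 40  00011001000001100100000→0 (0)
 41  00110010000011001000000→0 (0)
 42  01100100000110010000000→0 (1)
 43  11001000001100100000001→1 (1)
 44  10010000011001000000011→1 (1)
 45  00100000110010000000111→0 (0)
 46  01000001100100000001110→0 (0)
 47  10000011001000000011100→1 (1)
 48  00000110010000000111001→0 (1)
 49  00001100100000001110011→0 (1)
 50  00011001000000011100111→0 (0)
 51  00110010000000111001110→0 (0)
 52  01100100000001110011100→0 (1)
 53  11001000000011100111001→1 (1)
 54  10010000000111001110011→1 (1)
 55  00100000001110011100111→0 (0)
 56  01000000011100111001110→0 (0)
 57  10000000111001110011100→1 (1)
 58  00000001110011100111001→0 (0)
 59  00000011100111001110010→0 (0)
 60  00000111001110011100100→0 (1)
 61  00001110011100111001001→0 (1)
 62  00011100111001110010011→0 (1)
 63  00111001110011100100111→0 (0)
 64  01110011100111001001110→0 (0)
 65  11100111001110010011100→1 (0)
 66  11001110011100100111000→1 (0)
 67  10011100111001001110000→1 (0)
 68  00111001110010011100000→0 (0)
 69  01110011100100111000000→0 (0)
 70  11100111001001110000000→1 (0)
 71  11001110010011100000000→1 (0)
 72  10011100100111000000000→1 (0)
 73  00111001001110000000000→0 (0)
 74  01110010011100000000000→0 (0)
 75  11100100111000000000000→1 (0)
 76  11001001110000000000000→1 (1)
 77  10010011100000000000001→1 (1)
 78  00100111000000000000011→0 (1)
 79  01001110000000000000111→0 (1)
 80  10011100000000000001111→1 (0)
 81  00111000000000000011110→0 (0)
 82  01110000000000000111100→0 (0)
 83  11100000000000001111000→1 (1)
 84  11000000000000011110001→1 (1)
 85  10000000000000111100011→1 (1)
 86  00000000000001111000111→0 (0)
 87  00000000000011110001110→0 (0)
 88  00000000000111100011100→0 (0)
 89  00000000001111000111000→0 (0)
 90  00000000011110001110000→0 (0)
 91  00000000111100011100000→0 (0)
 92  00000001111000111000000→0 (0)
 93  00000011110001110000000→0 (0)
 94  00000111100011100000000→0 (1)
 95  00001111000111000000001→0 (1)
 96  00011110001110000000011→0 (1)
 97  00111100011100000000111→0 (1)
 98  01111000111000000001111→0 (0)
 99  11110001110000000011110→1 (1)
100  11100011100000000111101→1 (1)
101  11000111000000001111011→1 (0)
102  10001110000000011110110→1 (0)
103  00011100000000111101100→0 (1)
104  00111000000001111011001→0 (0)
105  01110000000011110110010→0 (0)
106  11100000000111101100100→1 (1)
107  11000000001111011001001→1 (1)
108  10000000011110110010011→1 (1)
109  00000000111101100100111→0 (0)
110  00000001111011001001110→0 (0)
111  00000011110110010011100→0 (0)
112  00000111101100100111000→0 (1)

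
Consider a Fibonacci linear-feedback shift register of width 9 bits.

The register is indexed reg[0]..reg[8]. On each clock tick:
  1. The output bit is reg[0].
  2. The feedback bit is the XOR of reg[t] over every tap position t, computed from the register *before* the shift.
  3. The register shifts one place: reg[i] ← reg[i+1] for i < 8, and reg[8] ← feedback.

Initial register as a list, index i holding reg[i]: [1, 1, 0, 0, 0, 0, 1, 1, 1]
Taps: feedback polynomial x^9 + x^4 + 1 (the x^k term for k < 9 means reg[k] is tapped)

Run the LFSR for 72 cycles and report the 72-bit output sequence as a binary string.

110000111111111000001111011111000101110011001000001001010011101101000111

step | reg (before) | out | fb
   0 | 110000111 | 1 | 1
   1 | 100001111 | 1 | 1
   2 | 000011111 | 0 | 1
   3 | 000111111 | 0 | 1
   4 | 001111111 | 0 | 1
   5 | 011111111 | 0 | 1
   6 | 111111111 | 1 | 0
   7 | 111111110 | 1 | 0
   8 | 111111100 | 1 | 0
   9 | 111111000 | 1 | 0
  10 | 111110000 | 1 | 0
  11 | 111100000 | 1 | 1
  12 | 111000001 | 1 | 1
  13 | 110000011 | 1 | 1
  14 | 100000111 | 1 | 1
  15 | 000001111 | 0 | 0
  16 | 000011110 | 0 | 1
  17 | 000111101 | 0 | 1
  18 | 001111011 | 0 | 1
  19 | 011110111 | 0 | 1
  20 | 111101111 | 1 | 1
  21 | 111011111 | 1 | 0
  22 | 110111110 | 1 | 0
  23 | 101111100 | 1 | 0
  24 | 011111000 | 0 | 1
  25 | 111110001 | 1 | 0
  26 | 111100010 | 1 | 1
  27 | 111000101 | 1 | 1
  28 | 110001011 | 1 | 1
  29 | 100010111 | 1 | 0
  30 | 000101110 | 0 | 0
  31 | 001011100 | 0 | 1
  32 | 010111001 | 0 | 1
  33 | 101110011 | 1 | 0
  34 | 011100110 | 0 | 0
  35 | 111001100 | 1 | 1
  36 | 110011001 | 1 | 0
  37 | 100110010 | 1 | 0
  38 | 001100100 | 0 | 0
  39 | 011001000 | 0 | 0
  40 | 110010000 | 1 | 0
  41 | 100100000 | 1 | 1
  42 | 001000001 | 0 | 0
  43 | 010000010 | 0 | 0
  44 | 100000100 | 1 | 1
  45 | 000001001 | 0 | 0
  46 | 000010010 | 0 | 1
  47 | 000100101 | 0 | 0
  48 | 001001010 | 0 | 0
  49 | 010010100 | 0 | 1
  50 | 100101001 | 1 | 1
  51 | 001010011 | 0 | 1
  52 | 010100111 | 0 | 0
  53 | 101001110 | 1 | 1
  54 | 010011101 | 0 | 1
  55 | 100111011 | 1 | 0
  56 | 001110110 | 0 | 1
  57 | 011101101 | 0 | 0
  58 | 111011010 | 1 | 0
  59 | 110110100 | 1 | 0
  60 | 101101000 | 1 | 1
  61 | 011010001 | 0 | 1
  62 | 110100011 | 1 | 1
  63 | 101000111 | 1 | 1
  64 | 010001111 | 0 | 0
  65 | 100011110 | 1 | 0
  66 | 000111100 | 0 | 1
  67 | 001111001 | 0 | 1
  68 | 011110011 | 0 | 1
  69 | 111100111 | 1 | 1
  70 | 111001111 | 1 | 1
  71 | 110011111 | 1 | 0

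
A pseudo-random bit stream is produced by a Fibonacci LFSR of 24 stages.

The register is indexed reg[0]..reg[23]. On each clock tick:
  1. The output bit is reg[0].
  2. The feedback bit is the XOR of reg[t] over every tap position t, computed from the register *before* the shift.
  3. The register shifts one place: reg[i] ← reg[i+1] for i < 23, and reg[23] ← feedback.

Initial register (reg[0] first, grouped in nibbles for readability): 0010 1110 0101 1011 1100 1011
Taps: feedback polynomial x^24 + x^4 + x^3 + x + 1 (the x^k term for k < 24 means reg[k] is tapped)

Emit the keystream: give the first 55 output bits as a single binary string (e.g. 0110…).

0010111001011011110010111110010110001110101111010101101

k : reg_k → out_k, fb_k
0: 001011100101101111001011 → 0, fb=1
1: 010111001011011110010111 → 0, fb=1
2: 101110010110111100101111 → 1, fb=1
3: 011100101101111001011111 → 0, fb=0
4: 111001011011110010111110 → 1, fb=0
5: 110010110111100101111100 → 1, fb=1
6: 100101101111001011111001 → 1, fb=0
7: 001011011110010111110010 → 0, fb=1
8: 010110111100101111100101 → 0, fb=1
9: 101101111001011111001011 → 1, fb=0
10: 011011110010111110010110 → 0, fb=0
11: 110111100101111100101100 → 1, fb=0
12: 101111001011111001011000 → 1, fb=1
13: 011110010111110010110001 → 0, fb=1
14: 111100101111100101100011 → 1, fb=1
15: 111001011111001011000111 → 1, fb=0
16: 110010111110010110001110 → 1, fb=1
17: 100101111100101100011101 → 1, fb=0
18: 001011111001011000111010 → 0, fb=1
19: 010111110010110001110101 → 0, fb=1
20: 101111100101100011101011 → 1, fb=1
21: 011111001011000111010111 → 0, fb=1
22: 111110010110001110101111 → 1, fb=0
23: 111100101100011101011110 → 1, fb=1
24: 111001011000111010111101 → 1, fb=0
25: 110010110001110101111010 → 1, fb=1
26: 100101100011101011110101 → 1, fb=0
27: 001011000111010111101010 → 0, fb=1
28: 010110001110101111010101 → 0, fb=1
29: 101100011101011110101011 → 1, fb=0
30: 011000111010111101010110 → 0, fb=1
31: 110001110101111010101101 → 1, fb=0
32: 100011101011110101011010 → 1, fb=0
33: 000111010111101010110100 → 0, fb=0
34: 001110101111010101101000 → 0, fb=0
35: 011101011110101011010000 → 0, fb=0
36: 111010111101010110100000 → 1, fb=1
37: 110101111010101101000001 → 1, fb=1
38: 101011110101011010000011 → 1, fb=0
39: 010111101010110100000110 → 0, fb=1
40: 101111010101101000001101 → 1, fb=1
41: 011110101011010000011011 → 0, fb=1
42: 111101010110100000110111 → 1, fb=1
43: 111010101101000001101111 → 1, fb=1
44: 110101011010000011011111 → 1, fb=1
45: 101010110100000110111111 → 1, fb=0
46: 010101101000001101111110 → 0, fb=0
47: 101011010000011011111100 → 1, fb=0
48: 010110100000110111111000 → 0, fb=1
49: 101101000001101111110001 → 1, fb=0
50: 011010000011011111100010 → 0, fb=0
51: 110100000110111111000100 → 1, fb=1
52: 101000001101111110001001 → 1, fb=1
53: 010000011011111100010011 → 0, fb=1
54: 100000110111111000100111 → 1, fb=1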